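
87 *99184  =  8629008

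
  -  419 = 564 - 983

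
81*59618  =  4829058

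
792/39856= 99/4982 = 0.02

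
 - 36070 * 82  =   - 2957740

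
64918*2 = 129836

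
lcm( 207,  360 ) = 8280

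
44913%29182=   15731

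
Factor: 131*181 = 131^1*181^1 = 23711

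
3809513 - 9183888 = - 5374375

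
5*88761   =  443805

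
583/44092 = 583/44092=0.01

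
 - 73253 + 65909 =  - 7344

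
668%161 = 24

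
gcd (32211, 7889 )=1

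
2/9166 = 1/4583 = 0.00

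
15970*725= 11578250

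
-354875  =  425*(  -  835 ) 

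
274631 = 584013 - 309382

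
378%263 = 115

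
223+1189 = 1412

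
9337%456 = 217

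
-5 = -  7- - 2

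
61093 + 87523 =148616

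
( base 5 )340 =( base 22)47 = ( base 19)50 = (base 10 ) 95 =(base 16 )5f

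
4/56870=2/28435 = 0.00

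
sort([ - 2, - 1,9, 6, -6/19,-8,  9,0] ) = [ - 8, - 2, - 1, - 6/19,0,6, 9, 9]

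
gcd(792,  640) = 8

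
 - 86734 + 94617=7883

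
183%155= 28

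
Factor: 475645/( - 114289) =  - 5^1 * 7^ ( - 1)*29^( - 1)*251^1*379^1 * 563^(-1)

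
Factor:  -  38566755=-3^2* 5^1*857039^1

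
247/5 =247/5= 49.40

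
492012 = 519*948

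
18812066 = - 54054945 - -72867011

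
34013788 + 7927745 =41941533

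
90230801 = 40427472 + 49803329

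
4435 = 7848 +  -3413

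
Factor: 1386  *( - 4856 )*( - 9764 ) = 2^6*3^2*7^1*11^1*607^1*2441^1 = 65715781824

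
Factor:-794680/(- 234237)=2^3* 3^( - 1)*5^1*19867^1* 78079^(-1)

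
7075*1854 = 13117050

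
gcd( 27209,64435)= 7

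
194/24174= 97/12087=0.01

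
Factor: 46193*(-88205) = -5^1*  7^1*13^1* 23^1*59^1*6599^1 = -4074453565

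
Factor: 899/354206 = 1/394 = 2^( - 1 )*197^( - 1 )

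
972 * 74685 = 72593820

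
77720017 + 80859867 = 158579884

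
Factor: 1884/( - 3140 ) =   -  3/5= -3^1 * 5^( - 1 ) 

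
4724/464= 1181/116 = 10.18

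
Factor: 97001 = 97001^1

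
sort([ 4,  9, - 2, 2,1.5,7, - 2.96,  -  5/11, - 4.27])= [ - 4.27 , - 2.96, - 2, - 5/11,1.5,2,4,7 , 9]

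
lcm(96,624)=1248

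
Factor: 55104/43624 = 24/19 = 2^3 *3^1*19^( - 1 ) 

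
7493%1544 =1317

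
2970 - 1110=1860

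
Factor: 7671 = 3^1* 2557^1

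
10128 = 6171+3957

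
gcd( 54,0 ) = 54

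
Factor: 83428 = 2^2*20857^1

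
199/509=199/509 = 0.39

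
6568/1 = 6568 = 6568.00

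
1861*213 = 396393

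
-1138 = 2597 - 3735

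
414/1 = 414 = 414.00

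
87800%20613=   5348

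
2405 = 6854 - 4449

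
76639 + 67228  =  143867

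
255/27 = 9+4/9 = 9.44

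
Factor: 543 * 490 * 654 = 174009780 = 2^2 * 3^2 * 5^1 * 7^2*109^1*181^1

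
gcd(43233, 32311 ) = 1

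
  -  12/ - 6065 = 12/6065 = 0.00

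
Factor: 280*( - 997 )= - 279160 =-2^3*5^1 *7^1 * 997^1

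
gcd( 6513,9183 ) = 3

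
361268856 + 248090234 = 609359090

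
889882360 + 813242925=1703125285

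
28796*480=13822080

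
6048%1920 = 288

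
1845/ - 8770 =  -  1+ 1385/1754= -  0.21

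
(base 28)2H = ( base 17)45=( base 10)73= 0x49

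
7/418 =7/418 = 0.02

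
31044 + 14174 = 45218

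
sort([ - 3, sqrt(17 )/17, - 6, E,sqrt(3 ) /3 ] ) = [ - 6,-3, sqrt (17)/17 , sqrt( 3) /3, E]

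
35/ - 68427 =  - 1 + 68392/68427 = - 0.00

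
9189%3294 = 2601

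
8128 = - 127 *( - 64)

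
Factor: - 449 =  - 449^1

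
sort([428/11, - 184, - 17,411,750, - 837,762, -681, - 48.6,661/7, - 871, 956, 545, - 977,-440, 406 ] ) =[ - 977, - 871 ,  -  837 , - 681, - 440, - 184, - 48.6, - 17, 428/11,661/7,406,411,  545,750 , 762,956] 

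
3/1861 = 3/1861=0.00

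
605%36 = 29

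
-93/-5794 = 93/5794 = 0.02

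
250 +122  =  372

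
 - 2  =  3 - 5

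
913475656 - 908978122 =4497534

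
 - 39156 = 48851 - 88007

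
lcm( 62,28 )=868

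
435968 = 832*524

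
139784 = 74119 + 65665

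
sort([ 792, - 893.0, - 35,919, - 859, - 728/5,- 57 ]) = [ - 893.0, - 859 , - 728/5,-57, - 35,792,919]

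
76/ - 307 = -1 + 231/307 = -0.25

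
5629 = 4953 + 676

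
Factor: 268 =2^2*67^1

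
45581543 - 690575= 44890968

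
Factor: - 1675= - 5^2*67^1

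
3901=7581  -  3680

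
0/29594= 0 = 0.00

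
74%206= 74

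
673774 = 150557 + 523217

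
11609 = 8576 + 3033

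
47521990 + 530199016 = 577721006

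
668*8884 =5934512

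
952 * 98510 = 93781520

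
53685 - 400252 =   -  346567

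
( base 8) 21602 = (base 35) 7ep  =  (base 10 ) 9090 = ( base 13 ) 41a3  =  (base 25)edf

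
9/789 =3/263 = 0.01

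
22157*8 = 177256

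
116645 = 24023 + 92622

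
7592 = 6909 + 683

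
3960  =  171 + 3789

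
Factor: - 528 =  - 2^4*3^1*11^1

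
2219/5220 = 2219/5220 = 0.43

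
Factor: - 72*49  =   -2^3*3^2 * 7^2 = - 3528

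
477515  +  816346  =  1293861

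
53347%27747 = 25600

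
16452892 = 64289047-47836155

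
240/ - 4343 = - 1 + 4103/4343=   - 0.06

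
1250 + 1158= 2408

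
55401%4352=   3177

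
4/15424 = 1/3856 = 0.00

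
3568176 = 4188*852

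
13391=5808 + 7583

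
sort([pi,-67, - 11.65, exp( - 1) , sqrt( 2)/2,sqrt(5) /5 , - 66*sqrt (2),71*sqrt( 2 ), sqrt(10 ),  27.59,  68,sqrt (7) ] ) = [-66*sqrt (2),-67,- 11.65, exp( - 1 ),sqrt( 5 )/5, sqrt(2 )/2, sqrt( 7 ),pi, sqrt( 10 ),  27.59, 68, 71 *sqrt( 2 )] 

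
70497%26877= 16743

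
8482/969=8 + 730/969 = 8.75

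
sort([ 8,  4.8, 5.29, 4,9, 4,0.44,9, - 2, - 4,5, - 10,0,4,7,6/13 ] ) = [ - 10,  -  4, - 2,0,0.44,6/13, 4, 4,4,4.8,5,5.29 , 7,  8, 9 , 9]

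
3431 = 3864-433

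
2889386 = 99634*29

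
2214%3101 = 2214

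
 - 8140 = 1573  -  9713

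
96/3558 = 16/593 = 0.03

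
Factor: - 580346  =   - 2^1*13^2*17^1*101^1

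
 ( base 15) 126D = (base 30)4as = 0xF58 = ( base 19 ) AGE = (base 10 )3928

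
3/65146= 3/65146 = 0.00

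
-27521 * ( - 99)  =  2724579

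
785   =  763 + 22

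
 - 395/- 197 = 2  +  1/197 = 2.01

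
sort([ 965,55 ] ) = [55,965] 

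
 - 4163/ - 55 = 4163/55 = 75.69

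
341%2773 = 341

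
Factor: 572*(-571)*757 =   -  247245284 =- 2^2*11^1*13^1*571^1 * 757^1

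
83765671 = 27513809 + 56251862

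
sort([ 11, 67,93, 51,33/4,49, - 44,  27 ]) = [  -  44,33/4, 11, 27,  49, 51,67,93] 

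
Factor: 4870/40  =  487/4 = 2^ ( -2)*487^1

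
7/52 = 7/52 = 0.13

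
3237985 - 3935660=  - 697675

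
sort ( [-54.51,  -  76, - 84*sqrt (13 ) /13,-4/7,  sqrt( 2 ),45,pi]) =[ - 76,-54.51, - 84*sqrt(13 )/13, - 4/7, sqrt( 2), pi,  45]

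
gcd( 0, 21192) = 21192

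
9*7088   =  63792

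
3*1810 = 5430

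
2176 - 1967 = 209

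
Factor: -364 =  - 2^2*7^1 * 13^1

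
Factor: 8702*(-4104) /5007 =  - 2^4 * 3^2*19^2*229^1 *1669^(-1 ) = - 11904336/1669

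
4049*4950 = 20042550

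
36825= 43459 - 6634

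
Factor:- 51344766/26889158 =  - 25672383/13444579 = -3^4*11^1*37^( - 1)*28813^1*363367^( - 1)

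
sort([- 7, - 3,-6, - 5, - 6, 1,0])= [ - 7, - 6,  -  6, - 5,- 3, 0, 1 ] 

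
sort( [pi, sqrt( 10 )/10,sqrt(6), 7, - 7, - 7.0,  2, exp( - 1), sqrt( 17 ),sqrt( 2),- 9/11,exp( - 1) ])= [ -7, - 7.0, - 9/11, sqrt(10 ) /10,exp( - 1 ),exp( - 1 ),  sqrt( 2), 2, sqrt( 6),  pi,  sqrt( 17),7 ] 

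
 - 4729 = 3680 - 8409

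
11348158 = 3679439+7668719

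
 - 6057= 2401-8458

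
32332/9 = 32332/9 = 3592.44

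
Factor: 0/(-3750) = 0^1  =  0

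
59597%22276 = 15045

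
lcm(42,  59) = 2478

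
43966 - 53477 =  - 9511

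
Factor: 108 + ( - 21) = 87 = 3^1*29^1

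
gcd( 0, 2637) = 2637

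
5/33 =5/33 = 0.15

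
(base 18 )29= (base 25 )1k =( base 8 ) 55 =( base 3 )1200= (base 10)45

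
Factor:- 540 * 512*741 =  - 204871680 = -2^11*3^4 * 5^1*13^1*19^1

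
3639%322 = 97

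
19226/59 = 325 + 51/59=325.86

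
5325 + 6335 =11660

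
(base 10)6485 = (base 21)EEH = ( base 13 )2c4b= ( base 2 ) 1100101010101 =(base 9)8805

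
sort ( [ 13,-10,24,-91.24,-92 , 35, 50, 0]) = [ - 92, - 91.24,  -  10,  0, 13, 24, 35, 50]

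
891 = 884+7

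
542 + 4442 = 4984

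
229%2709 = 229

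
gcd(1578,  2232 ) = 6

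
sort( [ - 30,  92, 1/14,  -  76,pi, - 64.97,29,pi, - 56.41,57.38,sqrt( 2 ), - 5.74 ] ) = [ - 76,  -  64.97, - 56.41, - 30, - 5.74,1/14,sqrt(2 ), pi, pi, 29, 57.38,92 ] 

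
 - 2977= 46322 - 49299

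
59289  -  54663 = 4626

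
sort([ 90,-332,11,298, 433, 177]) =[ - 332,11,90, 177, 298,  433 ] 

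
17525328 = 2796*6268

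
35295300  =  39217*900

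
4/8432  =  1/2108= 0.00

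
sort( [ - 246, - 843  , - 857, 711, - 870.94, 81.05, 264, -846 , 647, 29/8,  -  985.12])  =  [-985.12,-870.94, - 857, - 846,-843, - 246 , 29/8 , 81.05,264,647, 711]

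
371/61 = 6 + 5/61 = 6.08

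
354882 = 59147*6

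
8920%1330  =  940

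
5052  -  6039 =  -987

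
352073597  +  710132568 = 1062206165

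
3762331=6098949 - 2336618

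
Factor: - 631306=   -  2^1*13^1*24281^1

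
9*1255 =11295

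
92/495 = 92/495 = 0.19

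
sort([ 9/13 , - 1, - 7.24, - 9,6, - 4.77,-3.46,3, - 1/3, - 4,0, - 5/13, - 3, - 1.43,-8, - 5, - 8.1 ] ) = [ - 9, - 8.1, - 8, - 7.24, - 5, - 4.77, - 4, - 3.46, - 3, - 1.43, - 1, - 5/13 , - 1/3 , 0, 9/13,3, 6 ]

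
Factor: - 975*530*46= - 2^2*3^1 *5^3*13^1*23^1*53^1 = - 23770500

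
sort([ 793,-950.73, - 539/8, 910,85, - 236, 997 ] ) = [ - 950.73,-236,-539/8, 85,793,910, 997 ] 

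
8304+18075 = 26379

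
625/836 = 625/836 = 0.75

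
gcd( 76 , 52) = 4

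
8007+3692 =11699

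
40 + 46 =86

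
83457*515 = 42980355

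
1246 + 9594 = 10840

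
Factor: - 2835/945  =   - 3^1= - 3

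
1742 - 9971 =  - 8229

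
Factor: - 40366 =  -2^1*20183^1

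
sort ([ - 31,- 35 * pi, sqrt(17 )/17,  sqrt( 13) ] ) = [ - 35* pi, - 31, sqrt( 17 )/17,sqrt( 13)] 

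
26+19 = 45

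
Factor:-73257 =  -3^1*24419^1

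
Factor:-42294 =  - 2^1*3^1*7^1*19^1  *  53^1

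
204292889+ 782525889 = 986818778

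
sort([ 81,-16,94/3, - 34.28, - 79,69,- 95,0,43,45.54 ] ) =[ - 95, - 79, - 34.28, -16,0,94/3,43,45.54,69,81]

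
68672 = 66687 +1985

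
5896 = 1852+4044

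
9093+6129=15222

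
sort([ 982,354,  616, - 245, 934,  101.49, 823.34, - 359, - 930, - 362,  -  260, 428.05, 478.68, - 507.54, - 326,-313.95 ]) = [ - 930, - 507.54, - 362, - 359, - 326, - 313.95,-260, - 245, 101.49, 354, 428.05, 478.68, 616, 823.34,934,982]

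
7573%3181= 1211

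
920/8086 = 460/4043 = 0.11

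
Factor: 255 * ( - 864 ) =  - 220320 = - 2^5*3^4*5^1*17^1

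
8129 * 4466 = 36304114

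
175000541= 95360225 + 79640316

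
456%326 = 130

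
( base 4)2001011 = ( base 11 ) 6230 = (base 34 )74X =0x2045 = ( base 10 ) 8261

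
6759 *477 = 3224043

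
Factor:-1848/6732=  -  2^1*  3^( - 1)*7^1*17^( - 1 ) = -14/51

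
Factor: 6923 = 7^1*23^1*43^1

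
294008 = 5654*52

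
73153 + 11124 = 84277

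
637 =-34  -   - 671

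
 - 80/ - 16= 5/1 = 5.00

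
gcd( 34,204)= 34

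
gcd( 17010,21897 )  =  27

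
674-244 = 430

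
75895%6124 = 2407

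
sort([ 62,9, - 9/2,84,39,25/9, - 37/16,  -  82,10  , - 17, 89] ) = [ - 82, - 17 , - 9/2, - 37/16 , 25/9,9,10,39,  62, 84,89] 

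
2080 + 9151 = 11231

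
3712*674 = 2501888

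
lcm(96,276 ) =2208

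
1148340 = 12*95695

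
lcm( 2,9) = 18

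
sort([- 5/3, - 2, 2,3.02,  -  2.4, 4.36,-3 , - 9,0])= [ -9,-3,- 2.4,-2, - 5/3, 0, 2,3.02,4.36 ] 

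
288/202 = 1 + 43/101 = 1.43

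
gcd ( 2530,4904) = 2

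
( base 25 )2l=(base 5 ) 241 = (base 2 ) 1000111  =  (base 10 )71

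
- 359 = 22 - 381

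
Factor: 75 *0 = 0^1 =0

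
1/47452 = 1/47452 = 0.00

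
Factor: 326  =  2^1*163^1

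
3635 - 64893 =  - 61258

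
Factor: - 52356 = - 2^2 *3^1 *4363^1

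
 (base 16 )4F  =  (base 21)3G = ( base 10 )79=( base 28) 2n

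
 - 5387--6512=1125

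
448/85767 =448/85767=0.01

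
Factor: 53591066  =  2^1 * 26795533^1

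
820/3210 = 82/321 = 0.26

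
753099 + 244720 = 997819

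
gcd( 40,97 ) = 1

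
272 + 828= 1100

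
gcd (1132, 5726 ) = 2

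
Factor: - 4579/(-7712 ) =2^( - 5 ) * 19^1  =  19/32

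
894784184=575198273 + 319585911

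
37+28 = 65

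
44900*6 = 269400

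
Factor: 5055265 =5^1*349^1*2897^1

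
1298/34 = 649/17 = 38.18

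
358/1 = 358 = 358.00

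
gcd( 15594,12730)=2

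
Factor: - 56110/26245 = -62/29 = -2^1*29^ (  -  1 )*31^1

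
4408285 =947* 4655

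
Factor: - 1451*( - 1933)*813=3^1*271^1*1451^1*1933^1 = 2280288579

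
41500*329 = 13653500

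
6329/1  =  6329 = 6329.00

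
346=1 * 346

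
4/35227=4/35227 = 0.00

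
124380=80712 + 43668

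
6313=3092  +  3221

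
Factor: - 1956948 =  - 2^2*3^1*7^1 * 23297^1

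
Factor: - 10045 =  - 5^1*7^2*41^1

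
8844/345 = 25 + 73/115 = 25.63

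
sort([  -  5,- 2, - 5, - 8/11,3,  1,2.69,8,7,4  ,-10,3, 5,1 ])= [- 10, - 5 , - 5, - 2, - 8/11,1,1, 2.69,3,3,4 , 5,  7,8 ] 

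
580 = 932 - 352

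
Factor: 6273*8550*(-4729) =-253635895350 = - 2^1*3^4* 5^2*17^1*19^1*41^1*4729^1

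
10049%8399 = 1650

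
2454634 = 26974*91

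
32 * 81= 2592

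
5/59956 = 5/59956 =0.00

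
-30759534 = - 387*79482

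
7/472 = 7/472=0.01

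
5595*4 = 22380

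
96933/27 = 32311/9 = 3590.11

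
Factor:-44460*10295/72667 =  - 2^2  *3^2*5^2*7^ ( - 2)*13^1 * 19^1*29^1*71^1*1483^(-1)=-457715700/72667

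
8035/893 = 8 + 891/893=9.00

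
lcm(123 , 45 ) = 1845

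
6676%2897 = 882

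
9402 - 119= 9283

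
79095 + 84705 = 163800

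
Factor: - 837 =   -  3^3*31^1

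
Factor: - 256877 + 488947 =232070 = 2^1*5^1 *23^1*1009^1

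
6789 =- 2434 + 9223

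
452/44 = 10 + 3/11 = 10.27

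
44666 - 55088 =-10422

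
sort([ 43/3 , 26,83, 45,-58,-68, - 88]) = [-88, - 68, - 58, 43/3 , 26,45,83]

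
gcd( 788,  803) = 1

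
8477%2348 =1433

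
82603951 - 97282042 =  - 14678091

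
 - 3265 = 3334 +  - 6599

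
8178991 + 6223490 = 14402481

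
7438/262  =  3719/131 = 28.39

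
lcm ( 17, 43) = 731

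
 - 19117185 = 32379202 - 51496387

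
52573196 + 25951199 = 78524395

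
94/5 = 18 + 4/5  =  18.80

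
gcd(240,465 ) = 15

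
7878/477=2626/159 =16.52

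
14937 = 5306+9631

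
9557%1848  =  317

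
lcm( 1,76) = 76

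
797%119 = 83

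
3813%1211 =180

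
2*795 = 1590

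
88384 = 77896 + 10488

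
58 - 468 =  - 410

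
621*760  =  471960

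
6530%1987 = 569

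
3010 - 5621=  - 2611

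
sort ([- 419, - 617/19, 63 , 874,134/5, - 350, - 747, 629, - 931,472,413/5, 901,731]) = [ -931 , - 747, - 419,-350,-617/19,134/5,63,413/5, 472,629,731,874, 901] 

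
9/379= 9/379 = 0.02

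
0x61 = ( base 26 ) 3J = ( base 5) 342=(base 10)97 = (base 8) 141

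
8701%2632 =805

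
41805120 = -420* ( - 99536 )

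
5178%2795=2383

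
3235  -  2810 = 425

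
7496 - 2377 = 5119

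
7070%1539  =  914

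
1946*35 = 68110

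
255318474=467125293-211806819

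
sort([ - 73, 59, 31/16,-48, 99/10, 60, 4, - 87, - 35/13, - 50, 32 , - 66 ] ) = [ - 87, - 73, - 66 , - 50, - 48,- 35/13,  31/16, 4, 99/10, 32, 59 , 60 ] 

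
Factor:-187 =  - 11^1*17^1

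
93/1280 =93/1280 = 0.07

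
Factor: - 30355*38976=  - 1183116480 = -2^6*3^1*5^1*7^1*13^1*29^1*467^1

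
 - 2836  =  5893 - 8729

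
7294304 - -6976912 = 14271216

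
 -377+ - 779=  - 1156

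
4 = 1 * 4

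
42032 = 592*71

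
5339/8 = 5339/8 = 667.38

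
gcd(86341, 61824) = 1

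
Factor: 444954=2^1*3^1*74159^1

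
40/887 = 40/887 = 0.05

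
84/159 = 28/53 = 0.53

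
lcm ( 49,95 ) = 4655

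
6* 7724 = 46344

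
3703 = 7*529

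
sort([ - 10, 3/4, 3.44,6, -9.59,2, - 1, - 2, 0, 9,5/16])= [ - 10, - 9.59, - 2, - 1, 0,5/16,3/4, 2,3.44,6,9]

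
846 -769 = 77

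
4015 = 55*73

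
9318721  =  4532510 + 4786211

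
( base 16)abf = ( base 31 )2qn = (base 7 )11010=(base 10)2751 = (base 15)C36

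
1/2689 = 1/2689=0.00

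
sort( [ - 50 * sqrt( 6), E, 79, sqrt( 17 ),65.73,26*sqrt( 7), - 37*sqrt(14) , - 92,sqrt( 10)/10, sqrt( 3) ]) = [ - 37*sqrt( 14), - 50*sqrt( 6),-92, sqrt( 10)/10, sqrt(3 ),E,sqrt( 17) , 65.73, 26*sqrt( 7 ), 79 ]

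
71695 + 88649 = 160344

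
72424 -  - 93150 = 165574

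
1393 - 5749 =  - 4356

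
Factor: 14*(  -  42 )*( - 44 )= 2^4*3^1*7^2 * 11^1 = 25872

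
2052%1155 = 897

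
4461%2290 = 2171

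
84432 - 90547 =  - 6115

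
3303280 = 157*21040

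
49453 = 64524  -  15071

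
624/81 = 208/27 = 7.70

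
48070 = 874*55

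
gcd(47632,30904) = 8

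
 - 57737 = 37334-95071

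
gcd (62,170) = 2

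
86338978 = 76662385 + 9676593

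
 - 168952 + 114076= -54876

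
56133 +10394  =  66527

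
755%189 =188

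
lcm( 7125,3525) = 334875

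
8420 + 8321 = 16741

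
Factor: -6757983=-3^2*313^1*2399^1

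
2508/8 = 627/2= 313.50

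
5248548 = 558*9406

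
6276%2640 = 996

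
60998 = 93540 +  - 32542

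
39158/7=5594 = 5594.00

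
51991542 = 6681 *7782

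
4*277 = 1108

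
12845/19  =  676 + 1/19 = 676.05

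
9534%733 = 5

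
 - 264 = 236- 500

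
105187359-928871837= -823684478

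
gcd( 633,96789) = 3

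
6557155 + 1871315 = 8428470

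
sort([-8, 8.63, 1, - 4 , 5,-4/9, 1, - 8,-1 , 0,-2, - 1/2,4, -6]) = [ - 8, - 8,- 6, - 4,-2,- 1,-1/2,-4/9  ,  0, 1,1,4, 5,8.63]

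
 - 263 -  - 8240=7977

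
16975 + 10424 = 27399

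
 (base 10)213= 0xd5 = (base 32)6l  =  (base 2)11010101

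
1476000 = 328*4500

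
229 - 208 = 21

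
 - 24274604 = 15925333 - 40199937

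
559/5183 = 559/5183 = 0.11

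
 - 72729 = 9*( - 8081 ) 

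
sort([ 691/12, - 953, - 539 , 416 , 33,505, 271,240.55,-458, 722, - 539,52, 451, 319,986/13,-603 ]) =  [ - 953,-603, - 539, - 539, - 458,33 , 52, 691/12,986/13, 240.55,271, 319, 416,  451, 505, 722 ] 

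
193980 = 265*732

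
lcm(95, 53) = 5035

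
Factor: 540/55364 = 135/13841 = 3^3*5^1*13841^( - 1)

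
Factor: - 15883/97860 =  - 2269/13980 = - 2^( - 2 ) * 3^( - 1 )*5^ ( - 1)*233^( -1) * 2269^1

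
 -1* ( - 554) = 554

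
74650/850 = 87 + 14/17 = 87.82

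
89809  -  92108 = -2299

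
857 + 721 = 1578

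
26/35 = 26/35 = 0.74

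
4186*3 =12558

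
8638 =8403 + 235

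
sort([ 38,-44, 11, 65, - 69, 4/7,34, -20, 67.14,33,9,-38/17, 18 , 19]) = [ - 69, - 44, - 20,  -  38/17,4/7,9,  11, 18,19, 33, 34,  38,65,67.14]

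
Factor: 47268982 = 2^1*41^1*257^1*2243^1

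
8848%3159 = 2530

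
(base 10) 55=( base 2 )110111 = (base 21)2d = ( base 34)1l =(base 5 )210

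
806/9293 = 806/9293 = 0.09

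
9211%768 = 763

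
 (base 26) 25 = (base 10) 57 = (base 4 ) 321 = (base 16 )39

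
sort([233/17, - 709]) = [ - 709,233/17 ] 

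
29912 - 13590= 16322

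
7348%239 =178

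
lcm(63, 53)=3339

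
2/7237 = 2/7237=0.00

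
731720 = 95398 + 636322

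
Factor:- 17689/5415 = -3^( - 1)*5^( - 1) *7^2 = -49/15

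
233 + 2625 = 2858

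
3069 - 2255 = 814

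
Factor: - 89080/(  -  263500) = 2^1*5^(  -  2)* 31^( - 1)*131^1 = 262/775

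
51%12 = 3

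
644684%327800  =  316884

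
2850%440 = 210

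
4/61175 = 4/61175=0.00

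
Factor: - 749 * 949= - 710801= - 7^1*13^1*73^1*107^1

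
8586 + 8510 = 17096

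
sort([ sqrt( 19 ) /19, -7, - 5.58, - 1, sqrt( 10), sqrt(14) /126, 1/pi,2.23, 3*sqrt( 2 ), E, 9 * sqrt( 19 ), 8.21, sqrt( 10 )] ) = [ - 7 ,- 5.58 , - 1,sqrt( 14)/126, sqrt (19) /19, 1/pi,2.23,E,sqrt (10 ), sqrt( 10 ),3 * sqrt( 2) , 8.21,9*sqrt(19)] 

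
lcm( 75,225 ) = 225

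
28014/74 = 14007/37  =  378.57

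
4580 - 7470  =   - 2890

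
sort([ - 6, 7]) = [-6, 7]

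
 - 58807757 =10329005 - 69136762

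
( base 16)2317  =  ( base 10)8983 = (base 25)e98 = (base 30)9td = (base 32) 8on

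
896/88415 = 896/88415 = 0.01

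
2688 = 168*16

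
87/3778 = 87/3778 = 0.02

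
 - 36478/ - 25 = 1459 +3/25 = 1459.12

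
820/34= 24 + 2/17 = 24.12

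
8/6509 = 8/6509 = 0.00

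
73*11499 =839427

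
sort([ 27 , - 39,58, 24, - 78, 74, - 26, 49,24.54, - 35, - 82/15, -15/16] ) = [ - 78, - 39, - 35, - 26 , - 82/15, - 15/16,24, 24.54, 27,49, 58,74 ] 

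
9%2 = 1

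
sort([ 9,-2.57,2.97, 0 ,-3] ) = [ - 3, - 2.57,0 , 2.97 , 9]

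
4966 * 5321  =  26424086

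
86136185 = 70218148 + 15918037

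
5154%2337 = 480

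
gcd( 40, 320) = 40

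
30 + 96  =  126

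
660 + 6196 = 6856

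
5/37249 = 5/37249 = 0.00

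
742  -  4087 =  - 3345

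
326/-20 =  - 17 + 7/10 = - 16.30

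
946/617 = 946/617 = 1.53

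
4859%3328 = 1531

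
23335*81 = 1890135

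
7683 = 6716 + 967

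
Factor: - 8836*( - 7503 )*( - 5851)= - 387900868308 =-2^2 * 3^1*41^1 *47^2*61^1*5851^1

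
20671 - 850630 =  - 829959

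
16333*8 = 130664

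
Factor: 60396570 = 2^1*3^3*5^1*13^1*17207^1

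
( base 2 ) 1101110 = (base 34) 38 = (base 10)110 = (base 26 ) 46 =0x6E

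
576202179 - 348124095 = 228078084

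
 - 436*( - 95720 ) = 41733920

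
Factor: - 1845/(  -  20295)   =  11^( - 1)= 1/11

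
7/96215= 1/13745 = 0.00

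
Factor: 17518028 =2^2*11^1*43^1 * 47^1*197^1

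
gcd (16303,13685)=119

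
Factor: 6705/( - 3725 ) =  - 9/5=- 3^2*5^( - 1) 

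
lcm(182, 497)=12922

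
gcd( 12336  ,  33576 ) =24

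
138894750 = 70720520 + 68174230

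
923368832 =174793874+748574958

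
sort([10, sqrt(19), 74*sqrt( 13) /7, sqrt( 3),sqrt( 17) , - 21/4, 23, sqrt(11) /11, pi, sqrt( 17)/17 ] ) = [ -21/4, sqrt( 17) /17,sqrt(11 ) /11,  sqrt(3 ),pi, sqrt(17 ), sqrt(19 ),10,23,74*sqrt(13 ) /7] 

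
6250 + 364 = 6614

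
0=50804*0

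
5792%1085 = 367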